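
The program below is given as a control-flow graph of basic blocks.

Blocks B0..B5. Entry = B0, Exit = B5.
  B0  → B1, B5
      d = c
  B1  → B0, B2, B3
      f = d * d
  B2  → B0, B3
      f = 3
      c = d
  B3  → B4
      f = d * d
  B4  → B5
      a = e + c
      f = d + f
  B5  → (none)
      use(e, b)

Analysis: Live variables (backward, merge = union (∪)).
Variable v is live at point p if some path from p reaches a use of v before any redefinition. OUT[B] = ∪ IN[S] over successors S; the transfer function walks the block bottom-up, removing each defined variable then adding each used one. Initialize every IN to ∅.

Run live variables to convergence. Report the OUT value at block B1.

Fixpoint table:
  B0:  IN={b, c, e}  OUT={b, c, d, e}
  B1:  IN={b, c, d, e}  OUT={b, c, d, e}
  B2:  IN={b, d, e}  OUT={b, c, d, e}
  B3:  IN={b, c, d, e}  OUT={b, c, d, e, f}
  B4:  IN={b, c, d, e, f}  OUT={b, e}
  B5:  IN={b, e}  OUT={}

Merge at B1: OUT[B1] = IN[B0] ⊔ IN[B2] ⊔ IN[B3] = {b, c, d, e}

Answer: {b, c, d, e}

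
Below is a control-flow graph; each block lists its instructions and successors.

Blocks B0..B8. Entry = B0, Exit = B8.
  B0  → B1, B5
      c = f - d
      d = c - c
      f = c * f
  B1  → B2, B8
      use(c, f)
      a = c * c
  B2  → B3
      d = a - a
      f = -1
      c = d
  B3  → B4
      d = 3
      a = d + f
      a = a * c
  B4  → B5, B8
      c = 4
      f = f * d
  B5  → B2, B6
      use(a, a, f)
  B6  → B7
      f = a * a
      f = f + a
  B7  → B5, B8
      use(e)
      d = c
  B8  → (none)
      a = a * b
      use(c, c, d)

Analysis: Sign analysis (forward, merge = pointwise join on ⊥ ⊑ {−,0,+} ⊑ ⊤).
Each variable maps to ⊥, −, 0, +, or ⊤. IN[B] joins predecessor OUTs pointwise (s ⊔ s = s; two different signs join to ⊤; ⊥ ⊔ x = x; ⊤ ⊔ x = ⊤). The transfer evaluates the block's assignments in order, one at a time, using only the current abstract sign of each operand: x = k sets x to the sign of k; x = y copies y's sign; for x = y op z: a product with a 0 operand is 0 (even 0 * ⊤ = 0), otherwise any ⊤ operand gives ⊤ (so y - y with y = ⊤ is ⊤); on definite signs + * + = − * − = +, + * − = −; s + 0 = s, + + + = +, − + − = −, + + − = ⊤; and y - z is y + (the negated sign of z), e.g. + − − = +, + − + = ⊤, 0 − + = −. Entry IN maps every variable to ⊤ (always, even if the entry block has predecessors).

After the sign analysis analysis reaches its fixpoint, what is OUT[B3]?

Answer: {a: ⊤, b: ⊤, c: ⊤, d: +, e: ⊤, f: -}

Derivation:
Per-block solution:
  B0: | IN=(all ⊤) | OUT=(all ⊤)
  B1: | IN=(all ⊤) | OUT=(all ⊤)
  B2: | IN=(all ⊤) | OUT={f:-; rest ⊤}
  B3: | IN={f:-; rest ⊤} | OUT={d:+, f:-; rest ⊤}
  B4: | IN={d:+, f:-; rest ⊤} | OUT={c:+, d:+, f:-; rest ⊤}
  B5: | IN=(all ⊤) | OUT=(all ⊤)
  B6: | IN=(all ⊤) | OUT=(all ⊤)
  B7: | IN=(all ⊤) | OUT=(all ⊤)
  B8: | IN=(all ⊤) | OUT=(all ⊤)

Merge at B3: IN[B3] = OUT[B2] = {a: ⊤, b: ⊤, c: ⊤, d: ⊤, e: ⊤, f: -}
Applying B3's transfer function to that IN value gives OUT[B3] (row B3 above).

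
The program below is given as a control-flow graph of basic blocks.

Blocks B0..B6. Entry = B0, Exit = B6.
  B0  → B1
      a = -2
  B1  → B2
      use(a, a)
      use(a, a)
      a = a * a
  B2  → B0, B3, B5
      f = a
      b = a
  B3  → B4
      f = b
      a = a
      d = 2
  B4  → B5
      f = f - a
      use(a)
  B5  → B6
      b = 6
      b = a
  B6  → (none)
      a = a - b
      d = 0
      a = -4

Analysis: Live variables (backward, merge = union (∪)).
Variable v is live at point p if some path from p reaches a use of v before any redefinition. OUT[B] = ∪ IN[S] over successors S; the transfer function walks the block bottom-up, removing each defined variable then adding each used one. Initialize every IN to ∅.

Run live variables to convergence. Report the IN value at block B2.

Per-block solution:
  B0: | IN={} | OUT={a}
  B1: | IN={a} | OUT={a}
  B2: | IN={a} | OUT={a, b}
  B3: | IN={a, b} | OUT={a, f}
  B4: | IN={a, f} | OUT={a}
  B5: | IN={a} | OUT={a, b}
  B6: | IN={a, b} | OUT={}

Merge at B2: OUT[B2] = IN[B0] ⊔ IN[B3] ⊔ IN[B5] = {a, b}
Applying B2's transfer function to that OUT value gives IN[B2] (row B2 above).

Answer: {a}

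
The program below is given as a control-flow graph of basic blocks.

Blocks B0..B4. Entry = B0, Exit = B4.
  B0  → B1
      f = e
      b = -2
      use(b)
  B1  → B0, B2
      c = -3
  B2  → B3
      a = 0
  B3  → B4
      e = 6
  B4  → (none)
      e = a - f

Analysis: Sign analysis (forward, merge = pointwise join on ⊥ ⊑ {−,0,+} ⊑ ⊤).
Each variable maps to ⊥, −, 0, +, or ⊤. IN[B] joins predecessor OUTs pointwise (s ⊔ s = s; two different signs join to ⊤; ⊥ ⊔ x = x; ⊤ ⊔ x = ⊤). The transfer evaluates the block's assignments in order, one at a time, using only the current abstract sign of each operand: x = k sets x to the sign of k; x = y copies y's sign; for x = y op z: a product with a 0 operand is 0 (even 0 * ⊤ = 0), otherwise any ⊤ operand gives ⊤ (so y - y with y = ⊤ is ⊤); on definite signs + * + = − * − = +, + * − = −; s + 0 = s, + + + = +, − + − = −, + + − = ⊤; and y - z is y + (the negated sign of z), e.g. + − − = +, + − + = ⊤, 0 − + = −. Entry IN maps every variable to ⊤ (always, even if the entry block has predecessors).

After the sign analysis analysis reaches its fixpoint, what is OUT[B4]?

Converged values:
  B0: | IN=(all ⊤) | OUT={b:-; rest ⊤}
  B1: | IN={b:-; rest ⊤} | OUT={b:-, c:-; rest ⊤}
  B2: | IN={b:-, c:-; rest ⊤} | OUT={a:0, b:-, c:-; rest ⊤}
  B3: | IN={a:0, b:-, c:-; rest ⊤} | OUT={a:0, b:-, c:-, e:+; rest ⊤}
  B4: | IN={a:0, b:-, c:-, e:+; rest ⊤} | OUT={a:0, b:-, c:-; rest ⊤}

Merge at B4: IN[B4] = OUT[B3] = {a: 0, b: -, c: -, d: ⊤, e: +, f: ⊤}
Applying B4's transfer function to that IN value gives OUT[B4] (row B4 above).

Answer: {a: 0, b: -, c: -, d: ⊤, e: ⊤, f: ⊤}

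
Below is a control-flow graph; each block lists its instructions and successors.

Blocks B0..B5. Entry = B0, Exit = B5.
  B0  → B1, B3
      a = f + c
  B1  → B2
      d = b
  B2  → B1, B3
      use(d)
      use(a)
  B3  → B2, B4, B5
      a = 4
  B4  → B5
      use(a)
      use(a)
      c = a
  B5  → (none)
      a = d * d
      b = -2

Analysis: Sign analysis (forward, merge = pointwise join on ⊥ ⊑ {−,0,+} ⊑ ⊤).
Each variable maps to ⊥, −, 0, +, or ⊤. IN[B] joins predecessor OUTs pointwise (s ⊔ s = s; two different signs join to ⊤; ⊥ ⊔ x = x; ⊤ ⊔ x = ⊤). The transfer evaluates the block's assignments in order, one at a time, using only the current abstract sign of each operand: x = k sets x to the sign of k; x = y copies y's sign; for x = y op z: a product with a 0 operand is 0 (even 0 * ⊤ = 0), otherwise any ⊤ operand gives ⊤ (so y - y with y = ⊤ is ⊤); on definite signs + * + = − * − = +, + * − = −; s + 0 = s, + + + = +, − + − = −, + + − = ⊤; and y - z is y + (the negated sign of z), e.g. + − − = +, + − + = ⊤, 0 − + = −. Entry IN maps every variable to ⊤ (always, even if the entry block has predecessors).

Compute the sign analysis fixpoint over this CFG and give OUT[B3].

Answer: {a: +, b: ⊤, c: ⊤, d: ⊤, e: ⊤, f: ⊤}

Derivation:
Fixpoint table:
  B0: | IN=(all ⊤) | OUT=(all ⊤)
  B1: | IN=(all ⊤) | OUT=(all ⊤)
  B2: | IN=(all ⊤) | OUT=(all ⊤)
  B3: | IN=(all ⊤) | OUT={a:+; rest ⊤}
  B4: | IN={a:+; rest ⊤} | OUT={a:+, c:+; rest ⊤}
  B5: | IN={a:+; rest ⊤} | OUT={b:-; rest ⊤}

Merge at B3: IN[B3] = OUT[B0] ⊔ OUT[B2] = {a: ⊤, b: ⊤, c: ⊤, d: ⊤, e: ⊤, f: ⊤}
Applying B3's transfer function to that IN value gives OUT[B3] (row B3 above).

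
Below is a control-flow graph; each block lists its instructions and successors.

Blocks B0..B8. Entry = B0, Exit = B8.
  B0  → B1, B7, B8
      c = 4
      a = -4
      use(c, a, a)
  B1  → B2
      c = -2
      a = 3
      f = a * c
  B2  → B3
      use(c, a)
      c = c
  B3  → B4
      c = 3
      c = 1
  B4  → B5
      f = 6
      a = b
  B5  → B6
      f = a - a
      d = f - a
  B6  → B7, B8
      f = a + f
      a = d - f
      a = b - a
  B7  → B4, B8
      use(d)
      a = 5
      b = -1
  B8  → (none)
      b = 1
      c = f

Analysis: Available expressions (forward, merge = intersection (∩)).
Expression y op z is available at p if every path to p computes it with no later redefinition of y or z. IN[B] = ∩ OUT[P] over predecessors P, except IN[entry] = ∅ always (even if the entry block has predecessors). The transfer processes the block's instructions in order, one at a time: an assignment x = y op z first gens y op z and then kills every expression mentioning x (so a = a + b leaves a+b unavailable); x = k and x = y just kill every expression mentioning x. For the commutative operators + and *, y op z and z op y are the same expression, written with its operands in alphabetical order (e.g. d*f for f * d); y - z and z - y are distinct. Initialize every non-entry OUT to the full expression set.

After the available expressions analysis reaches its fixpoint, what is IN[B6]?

Per-block solution:
  B0: | IN={} | OUT={}
  B1: | IN={} | OUT={a*c}
  B2: | IN={a*c} | OUT={}
  B3: | IN={} | OUT={}
  B4: | IN={} | OUT={}
  B5: | IN={} | OUT={a-a, f-a}
  B6: | IN={a-a, f-a} | OUT={d-f}
  B7: | IN={} | OUT={}
  B8: | IN={} | OUT={}

Merge at B6: IN[B6] = OUT[B5] = {a-a, f-a}

Answer: {a-a, f-a}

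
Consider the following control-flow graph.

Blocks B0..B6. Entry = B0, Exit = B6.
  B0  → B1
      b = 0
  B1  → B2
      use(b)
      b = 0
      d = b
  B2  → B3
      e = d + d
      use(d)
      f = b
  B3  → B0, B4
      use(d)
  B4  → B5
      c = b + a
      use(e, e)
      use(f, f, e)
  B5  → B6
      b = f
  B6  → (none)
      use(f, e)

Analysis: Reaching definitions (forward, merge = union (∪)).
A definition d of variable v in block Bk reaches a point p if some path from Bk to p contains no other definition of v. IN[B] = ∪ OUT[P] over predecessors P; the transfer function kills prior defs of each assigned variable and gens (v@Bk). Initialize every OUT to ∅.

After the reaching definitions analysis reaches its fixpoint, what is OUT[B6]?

Answer: {b@B5, c@B4, d@B1, e@B2, f@B2}

Derivation:
Fixpoint table:
  B0: | IN={b@B1, d@B1, e@B2, f@B2} | OUT={b@B0, d@B1, e@B2, f@B2}
  B1: | IN={b@B0, d@B1, e@B2, f@B2} | OUT={b@B1, d@B1, e@B2, f@B2}
  B2: | IN={b@B1, d@B1, e@B2, f@B2} | OUT={b@B1, d@B1, e@B2, f@B2}
  B3: | IN={b@B1, d@B1, e@B2, f@B2} | OUT={b@B1, d@B1, e@B2, f@B2}
  B4: | IN={b@B1, d@B1, e@B2, f@B2} | OUT={b@B1, c@B4, d@B1, e@B2, f@B2}
  B5: | IN={b@B1, c@B4, d@B1, e@B2, f@B2} | OUT={b@B5, c@B4, d@B1, e@B2, f@B2}
  B6: | IN={b@B5, c@B4, d@B1, e@B2, f@B2} | OUT={b@B5, c@B4, d@B1, e@B2, f@B2}

Merge at B6: IN[B6] = OUT[B5] = {b@B5, c@B4, d@B1, e@B2, f@B2}
Applying B6's transfer function to that IN value gives OUT[B6] (row B6 above).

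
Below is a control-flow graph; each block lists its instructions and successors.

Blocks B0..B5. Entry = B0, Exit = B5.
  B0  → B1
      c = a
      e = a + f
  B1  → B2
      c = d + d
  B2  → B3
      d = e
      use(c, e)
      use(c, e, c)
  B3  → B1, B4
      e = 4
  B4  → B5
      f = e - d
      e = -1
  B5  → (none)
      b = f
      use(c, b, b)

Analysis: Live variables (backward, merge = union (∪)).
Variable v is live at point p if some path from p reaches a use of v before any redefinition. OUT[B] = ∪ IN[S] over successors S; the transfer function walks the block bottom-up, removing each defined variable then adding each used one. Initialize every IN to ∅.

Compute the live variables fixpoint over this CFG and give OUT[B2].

Fixpoint table:
  B0: | IN={a, d, f} | OUT={d, e}
  B1: | IN={d, e} | OUT={c, e}
  B2: | IN={c, e} | OUT={c, d}
  B3: | IN={c, d} | OUT={c, d, e}
  B4: | IN={c, d, e} | OUT={c, f}
  B5: | IN={c, f} | OUT={}

Merge at B2: OUT[B2] = IN[B3] = {c, d}

Answer: {c, d}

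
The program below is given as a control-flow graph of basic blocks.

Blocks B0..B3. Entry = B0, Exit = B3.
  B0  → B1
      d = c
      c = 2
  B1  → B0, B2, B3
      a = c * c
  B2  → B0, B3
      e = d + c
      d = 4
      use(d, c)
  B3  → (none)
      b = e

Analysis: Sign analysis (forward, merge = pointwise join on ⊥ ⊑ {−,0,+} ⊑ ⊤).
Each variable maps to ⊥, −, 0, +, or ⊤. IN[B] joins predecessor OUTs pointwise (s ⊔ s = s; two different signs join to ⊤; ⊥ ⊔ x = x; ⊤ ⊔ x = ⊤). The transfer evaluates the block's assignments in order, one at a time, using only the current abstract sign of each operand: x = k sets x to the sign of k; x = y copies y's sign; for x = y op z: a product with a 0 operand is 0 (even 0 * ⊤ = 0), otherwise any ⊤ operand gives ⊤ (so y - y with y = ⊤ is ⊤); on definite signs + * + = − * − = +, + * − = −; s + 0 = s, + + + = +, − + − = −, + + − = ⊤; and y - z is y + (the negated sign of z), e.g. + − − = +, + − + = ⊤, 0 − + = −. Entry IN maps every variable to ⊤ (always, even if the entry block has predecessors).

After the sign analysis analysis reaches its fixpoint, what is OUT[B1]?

Answer: {a: +, b: ⊤, c: +, d: ⊤, e: ⊤, f: ⊤}

Trace:
Per-block solution:
  B0:  IN=(all ⊤)  OUT={c:+; rest ⊤}
  B1:  IN={c:+; rest ⊤}  OUT={a:+, c:+; rest ⊤}
  B2:  IN={a:+, c:+; rest ⊤}  OUT={a:+, c:+, d:+; rest ⊤}
  B3:  IN={a:+, c:+; rest ⊤}  OUT={a:+, c:+; rest ⊤}

Merge at B1: IN[B1] = OUT[B0] = {a: ⊤, b: ⊤, c: +, d: ⊤, e: ⊤, f: ⊤}
Applying B1's transfer function to that IN value gives OUT[B1] (row B1 above).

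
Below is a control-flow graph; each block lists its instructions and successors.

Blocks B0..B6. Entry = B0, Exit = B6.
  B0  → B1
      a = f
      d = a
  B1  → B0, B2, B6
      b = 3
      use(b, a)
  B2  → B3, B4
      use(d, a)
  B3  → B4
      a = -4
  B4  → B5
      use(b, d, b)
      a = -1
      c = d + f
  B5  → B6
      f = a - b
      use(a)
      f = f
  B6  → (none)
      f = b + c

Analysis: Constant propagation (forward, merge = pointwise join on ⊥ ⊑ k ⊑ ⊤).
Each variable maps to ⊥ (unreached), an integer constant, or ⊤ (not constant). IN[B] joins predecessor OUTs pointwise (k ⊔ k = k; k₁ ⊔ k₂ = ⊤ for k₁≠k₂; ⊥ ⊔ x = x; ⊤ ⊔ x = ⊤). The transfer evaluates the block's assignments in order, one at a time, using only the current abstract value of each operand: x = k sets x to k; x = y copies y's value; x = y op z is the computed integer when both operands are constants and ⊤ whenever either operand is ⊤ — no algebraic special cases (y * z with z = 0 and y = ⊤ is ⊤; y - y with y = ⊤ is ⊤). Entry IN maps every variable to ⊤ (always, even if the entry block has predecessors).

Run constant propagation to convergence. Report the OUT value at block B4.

Answer: {a: -1, b: 3, c: ⊤, d: ⊤, e: ⊤, f: ⊤}

Trace:
Fixpoint table:
  B0: | IN=(all ⊤) | OUT=(all ⊤)
  B1: | IN=(all ⊤) | OUT={b:3; rest ⊤}
  B2: | IN={b:3; rest ⊤} | OUT={b:3; rest ⊤}
  B3: | IN={b:3; rest ⊤} | OUT={a:-4, b:3; rest ⊤}
  B4: | IN={b:3; rest ⊤} | OUT={a:-1, b:3; rest ⊤}
  B5: | IN={a:-1, b:3; rest ⊤} | OUT={a:-1, b:3, f:-4; rest ⊤}
  B6: | IN={b:3; rest ⊤} | OUT={b:3; rest ⊤}

Merge at B4: IN[B4] = OUT[B2] ⊔ OUT[B3] = {a: ⊤, b: 3, c: ⊤, d: ⊤, e: ⊤, f: ⊤}
Applying B4's transfer function to that IN value gives OUT[B4] (row B4 above).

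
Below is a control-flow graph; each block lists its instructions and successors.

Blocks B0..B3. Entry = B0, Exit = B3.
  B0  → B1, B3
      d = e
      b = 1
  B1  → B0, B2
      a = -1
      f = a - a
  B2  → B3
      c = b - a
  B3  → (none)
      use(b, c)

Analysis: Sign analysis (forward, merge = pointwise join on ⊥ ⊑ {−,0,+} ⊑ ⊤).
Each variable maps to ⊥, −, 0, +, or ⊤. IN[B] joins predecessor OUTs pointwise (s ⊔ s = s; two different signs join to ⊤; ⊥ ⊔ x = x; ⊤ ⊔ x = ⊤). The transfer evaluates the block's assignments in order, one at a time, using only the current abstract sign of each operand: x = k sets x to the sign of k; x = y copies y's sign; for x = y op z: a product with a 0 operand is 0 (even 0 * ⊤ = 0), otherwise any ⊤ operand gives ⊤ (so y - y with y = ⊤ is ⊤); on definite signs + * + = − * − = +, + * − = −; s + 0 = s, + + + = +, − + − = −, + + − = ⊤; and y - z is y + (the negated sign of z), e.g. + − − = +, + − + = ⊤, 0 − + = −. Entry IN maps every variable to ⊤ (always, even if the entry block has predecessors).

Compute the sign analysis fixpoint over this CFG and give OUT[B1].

Answer: {a: -, b: +, c: ⊤, d: ⊤, e: ⊤, f: ⊤}

Derivation:
Fixpoint table:
  B0: | IN=(all ⊤) | OUT={b:+; rest ⊤}
  B1: | IN={b:+; rest ⊤} | OUT={a:-, b:+; rest ⊤}
  B2: | IN={a:-, b:+; rest ⊤} | OUT={a:-, b:+, c:+; rest ⊤}
  B3: | IN={b:+; rest ⊤} | OUT={b:+; rest ⊤}

Merge at B1: IN[B1] = OUT[B0] = {a: ⊤, b: +, c: ⊤, d: ⊤, e: ⊤, f: ⊤}
Applying B1's transfer function to that IN value gives OUT[B1] (row B1 above).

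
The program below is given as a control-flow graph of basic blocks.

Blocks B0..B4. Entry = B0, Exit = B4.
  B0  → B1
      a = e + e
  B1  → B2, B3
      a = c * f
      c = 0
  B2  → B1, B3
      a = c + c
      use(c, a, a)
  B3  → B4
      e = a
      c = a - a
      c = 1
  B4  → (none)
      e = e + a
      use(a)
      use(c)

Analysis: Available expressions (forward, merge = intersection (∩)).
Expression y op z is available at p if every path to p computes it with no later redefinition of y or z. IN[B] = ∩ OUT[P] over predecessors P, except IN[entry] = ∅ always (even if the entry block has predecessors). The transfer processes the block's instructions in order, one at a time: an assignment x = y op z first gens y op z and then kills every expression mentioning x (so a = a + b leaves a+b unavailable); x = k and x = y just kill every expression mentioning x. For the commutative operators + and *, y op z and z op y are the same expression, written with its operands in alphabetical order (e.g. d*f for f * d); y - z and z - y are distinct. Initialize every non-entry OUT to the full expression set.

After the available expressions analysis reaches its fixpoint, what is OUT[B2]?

Answer: {c+c, e+e}

Working:
Converged values:
  B0: | IN={} | OUT={e+e}
  B1: | IN={e+e} | OUT={e+e}
  B2: | IN={e+e} | OUT={c+c, e+e}
  B3: | IN={e+e} | OUT={a-a}
  B4: | IN={a-a} | OUT={a-a}

Merge at B2: IN[B2] = OUT[B1] = {e+e}
Applying B2's transfer function to that IN value gives OUT[B2] (row B2 above).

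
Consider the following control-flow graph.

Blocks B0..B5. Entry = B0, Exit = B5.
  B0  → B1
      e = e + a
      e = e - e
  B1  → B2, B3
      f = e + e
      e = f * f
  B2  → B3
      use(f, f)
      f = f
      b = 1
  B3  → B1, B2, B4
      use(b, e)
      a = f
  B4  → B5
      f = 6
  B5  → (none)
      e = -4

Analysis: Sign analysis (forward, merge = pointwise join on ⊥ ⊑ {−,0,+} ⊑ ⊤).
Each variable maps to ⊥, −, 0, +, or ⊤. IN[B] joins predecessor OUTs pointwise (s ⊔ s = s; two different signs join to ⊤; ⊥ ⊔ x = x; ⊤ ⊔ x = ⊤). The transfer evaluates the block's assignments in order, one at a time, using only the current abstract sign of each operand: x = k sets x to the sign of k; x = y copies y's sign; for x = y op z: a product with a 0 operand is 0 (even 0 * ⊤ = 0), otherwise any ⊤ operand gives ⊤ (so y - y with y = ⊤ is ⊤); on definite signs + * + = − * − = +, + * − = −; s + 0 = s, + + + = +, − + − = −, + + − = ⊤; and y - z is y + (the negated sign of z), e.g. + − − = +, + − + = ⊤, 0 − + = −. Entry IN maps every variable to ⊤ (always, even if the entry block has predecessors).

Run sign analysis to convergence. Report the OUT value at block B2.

Fixpoint table:
  B0:   IN=(all ⊤)   OUT=(all ⊤)
  B1:   IN=(all ⊤)   OUT=(all ⊤)
  B2:   IN=(all ⊤)   OUT={b:+; rest ⊤}
  B3:   IN=(all ⊤)   OUT=(all ⊤)
  B4:   IN=(all ⊤)   OUT={f:+; rest ⊤}
  B5:   IN={f:+; rest ⊤}   OUT={e:-, f:+; rest ⊤}

Merge at B2: IN[B2] = OUT[B1] ⊔ OUT[B3] = {a: ⊤, b: ⊤, c: ⊤, d: ⊤, e: ⊤, f: ⊤}
Applying B2's transfer function to that IN value gives OUT[B2] (row B2 above).

Answer: {a: ⊤, b: +, c: ⊤, d: ⊤, e: ⊤, f: ⊤}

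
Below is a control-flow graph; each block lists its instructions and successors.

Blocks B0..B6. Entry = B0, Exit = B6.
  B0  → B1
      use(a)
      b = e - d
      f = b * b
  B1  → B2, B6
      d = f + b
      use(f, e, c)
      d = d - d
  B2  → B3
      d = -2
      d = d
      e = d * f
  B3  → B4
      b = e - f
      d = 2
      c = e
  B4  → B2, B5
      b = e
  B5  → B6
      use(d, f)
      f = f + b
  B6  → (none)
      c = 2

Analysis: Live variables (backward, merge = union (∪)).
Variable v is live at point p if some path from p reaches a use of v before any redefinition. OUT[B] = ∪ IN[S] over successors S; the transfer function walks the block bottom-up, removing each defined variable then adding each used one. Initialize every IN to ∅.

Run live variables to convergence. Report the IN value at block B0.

Answer: {a, c, d, e}

Derivation:
Converged values:
  B0: | IN={a, c, d, e} | OUT={b, c, e, f}
  B1: | IN={b, c, e, f} | OUT={f}
  B2: | IN={f} | OUT={e, f}
  B3: | IN={e, f} | OUT={d, e, f}
  B4: | IN={d, e, f} | OUT={b, d, f}
  B5: | IN={b, d, f} | OUT={}
  B6: | IN={} | OUT={}

Merge at B0: OUT[B0] = IN[B1] = {b, c, e, f}
Applying B0's transfer function to that OUT value gives IN[B0] (row B0 above).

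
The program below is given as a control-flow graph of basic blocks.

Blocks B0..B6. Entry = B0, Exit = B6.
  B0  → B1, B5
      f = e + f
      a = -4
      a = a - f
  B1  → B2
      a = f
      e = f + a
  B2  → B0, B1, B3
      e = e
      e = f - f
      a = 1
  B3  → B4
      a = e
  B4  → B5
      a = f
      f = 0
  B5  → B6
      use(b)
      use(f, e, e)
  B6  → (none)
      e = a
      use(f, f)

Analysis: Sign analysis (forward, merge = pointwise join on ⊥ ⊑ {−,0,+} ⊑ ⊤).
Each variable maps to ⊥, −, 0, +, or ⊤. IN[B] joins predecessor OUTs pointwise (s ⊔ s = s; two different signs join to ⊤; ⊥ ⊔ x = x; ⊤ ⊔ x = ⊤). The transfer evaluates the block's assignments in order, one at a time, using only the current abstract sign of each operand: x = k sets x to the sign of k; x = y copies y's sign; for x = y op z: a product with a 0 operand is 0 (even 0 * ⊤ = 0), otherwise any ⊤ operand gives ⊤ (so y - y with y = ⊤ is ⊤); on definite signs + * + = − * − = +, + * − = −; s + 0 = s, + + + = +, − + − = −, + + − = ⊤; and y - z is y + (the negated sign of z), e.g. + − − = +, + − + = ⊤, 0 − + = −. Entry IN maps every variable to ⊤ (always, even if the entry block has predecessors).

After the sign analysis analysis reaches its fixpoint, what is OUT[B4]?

Answer: {a: ⊤, b: ⊤, c: ⊤, d: ⊤, e: ⊤, f: 0}

Derivation:
Per-block solution:
  B0: | IN=(all ⊤) | OUT=(all ⊤)
  B1: | IN=(all ⊤) | OUT=(all ⊤)
  B2: | IN=(all ⊤) | OUT={a:+; rest ⊤}
  B3: | IN={a:+; rest ⊤} | OUT=(all ⊤)
  B4: | IN=(all ⊤) | OUT={f:0; rest ⊤}
  B5: | IN=(all ⊤) | OUT=(all ⊤)
  B6: | IN=(all ⊤) | OUT=(all ⊤)

Merge at B4: IN[B4] = OUT[B3] = {a: ⊤, b: ⊤, c: ⊤, d: ⊤, e: ⊤, f: ⊤}
Applying B4's transfer function to that IN value gives OUT[B4] (row B4 above).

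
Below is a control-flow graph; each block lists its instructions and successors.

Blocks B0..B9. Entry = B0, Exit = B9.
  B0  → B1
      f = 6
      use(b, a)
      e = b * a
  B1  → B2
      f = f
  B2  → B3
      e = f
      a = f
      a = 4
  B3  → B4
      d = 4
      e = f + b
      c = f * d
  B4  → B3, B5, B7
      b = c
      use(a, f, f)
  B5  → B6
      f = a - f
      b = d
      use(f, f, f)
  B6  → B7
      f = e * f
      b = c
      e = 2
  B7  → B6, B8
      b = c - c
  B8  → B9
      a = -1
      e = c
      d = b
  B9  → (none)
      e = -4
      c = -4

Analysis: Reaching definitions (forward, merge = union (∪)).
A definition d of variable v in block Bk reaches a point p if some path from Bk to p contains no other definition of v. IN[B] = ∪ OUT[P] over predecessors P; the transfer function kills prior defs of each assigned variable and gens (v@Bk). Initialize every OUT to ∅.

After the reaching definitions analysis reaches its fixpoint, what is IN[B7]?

Answer: {a@B2, b@B4, b@B6, c@B3, d@B3, e@B3, e@B6, f@B1, f@B6}

Derivation:
Fixpoint table:
  B0:  IN={}  OUT={e@B0, f@B0}
  B1:  IN={e@B0, f@B0}  OUT={e@B0, f@B1}
  B2:  IN={e@B0, f@B1}  OUT={a@B2, e@B2, f@B1}
  B3:  IN={a@B2, b@B4, c@B3, d@B3, e@B2, e@B3, f@B1}  OUT={a@B2, b@B4, c@B3, d@B3, e@B3, f@B1}
  B4:  IN={a@B2, b@B4, c@B3, d@B3, e@B3, f@B1}  OUT={a@B2, b@B4, c@B3, d@B3, e@B3, f@B1}
  B5:  IN={a@B2, b@B4, c@B3, d@B3, e@B3, f@B1}  OUT={a@B2, b@B5, c@B3, d@B3, e@B3, f@B5}
  B6:  IN={a@B2, b@B5, b@B7, c@B3, d@B3, e@B3, e@B6, f@B1, f@B5, f@B6}  OUT={a@B2, b@B6, c@B3, d@B3, e@B6, f@B6}
  B7:  IN={a@B2, b@B4, b@B6, c@B3, d@B3, e@B3, e@B6, f@B1, f@B6}  OUT={a@B2, b@B7, c@B3, d@B3, e@B3, e@B6, f@B1, f@B6}
  B8:  IN={a@B2, b@B7, c@B3, d@B3, e@B3, e@B6, f@B1, f@B6}  OUT={a@B8, b@B7, c@B3, d@B8, e@B8, f@B1, f@B6}
  B9:  IN={a@B8, b@B7, c@B3, d@B8, e@B8, f@B1, f@B6}  OUT={a@B8, b@B7, c@B9, d@B8, e@B9, f@B1, f@B6}

Merge at B7: IN[B7] = OUT[B4] ⊔ OUT[B6] = {a@B2, b@B4, b@B6, c@B3, d@B3, e@B3, e@B6, f@B1, f@B6}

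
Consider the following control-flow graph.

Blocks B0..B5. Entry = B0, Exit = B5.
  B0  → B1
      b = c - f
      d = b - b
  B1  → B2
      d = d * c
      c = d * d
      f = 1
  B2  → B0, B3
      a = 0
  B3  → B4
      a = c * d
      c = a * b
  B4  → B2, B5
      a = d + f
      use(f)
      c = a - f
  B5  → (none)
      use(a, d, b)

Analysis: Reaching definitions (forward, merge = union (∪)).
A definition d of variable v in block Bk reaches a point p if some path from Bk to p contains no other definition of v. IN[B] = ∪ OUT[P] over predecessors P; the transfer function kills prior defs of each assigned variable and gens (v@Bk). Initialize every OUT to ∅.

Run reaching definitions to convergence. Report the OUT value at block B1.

Converged values:
  B0: | IN={a@B2, b@B0, c@B1, c@B4, d@B1, f@B1} | OUT={a@B2, b@B0, c@B1, c@B4, d@B0, f@B1}
  B1: | IN={a@B2, b@B0, c@B1, c@B4, d@B0, f@B1} | OUT={a@B2, b@B0, c@B1, d@B1, f@B1}
  B2: | IN={a@B2, a@B4, b@B0, c@B1, c@B4, d@B1, f@B1} | OUT={a@B2, b@B0, c@B1, c@B4, d@B1, f@B1}
  B3: | IN={a@B2, b@B0, c@B1, c@B4, d@B1, f@B1} | OUT={a@B3, b@B0, c@B3, d@B1, f@B1}
  B4: | IN={a@B3, b@B0, c@B3, d@B1, f@B1} | OUT={a@B4, b@B0, c@B4, d@B1, f@B1}
  B5: | IN={a@B4, b@B0, c@B4, d@B1, f@B1} | OUT={a@B4, b@B0, c@B4, d@B1, f@B1}

Merge at B1: IN[B1] = OUT[B0] = {a@B2, b@B0, c@B1, c@B4, d@B0, f@B1}
Applying B1's transfer function to that IN value gives OUT[B1] (row B1 above).

Answer: {a@B2, b@B0, c@B1, d@B1, f@B1}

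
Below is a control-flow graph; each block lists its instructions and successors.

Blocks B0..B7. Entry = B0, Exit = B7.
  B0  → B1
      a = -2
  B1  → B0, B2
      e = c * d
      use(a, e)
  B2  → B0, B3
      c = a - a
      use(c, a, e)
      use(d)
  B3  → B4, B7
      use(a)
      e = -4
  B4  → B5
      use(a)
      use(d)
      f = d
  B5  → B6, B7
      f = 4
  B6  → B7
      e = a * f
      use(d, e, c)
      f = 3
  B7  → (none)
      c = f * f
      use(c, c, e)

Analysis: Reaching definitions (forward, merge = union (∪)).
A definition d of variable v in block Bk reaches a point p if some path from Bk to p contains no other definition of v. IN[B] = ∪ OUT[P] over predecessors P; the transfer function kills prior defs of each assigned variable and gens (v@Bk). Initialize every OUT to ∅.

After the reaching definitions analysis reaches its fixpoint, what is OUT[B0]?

Per-block solution:
  B0:   IN={a@B0, c@B2, e@B1}   OUT={a@B0, c@B2, e@B1}
  B1:   IN={a@B0, c@B2, e@B1}   OUT={a@B0, c@B2, e@B1}
  B2:   IN={a@B0, c@B2, e@B1}   OUT={a@B0, c@B2, e@B1}
  B3:   IN={a@B0, c@B2, e@B1}   OUT={a@B0, c@B2, e@B3}
  B4:   IN={a@B0, c@B2, e@B3}   OUT={a@B0, c@B2, e@B3, f@B4}
  B5:   IN={a@B0, c@B2, e@B3, f@B4}   OUT={a@B0, c@B2, e@B3, f@B5}
  B6:   IN={a@B0, c@B2, e@B3, f@B5}   OUT={a@B0, c@B2, e@B6, f@B6}
  B7:   IN={a@B0, c@B2, e@B3, e@B6, f@B5, f@B6}   OUT={a@B0, c@B7, e@B3, e@B6, f@B5, f@B6}

Merge at B0 (entry node, so the boundary value {} is joined with the incoming edge(s)): IN[B0] = {} ⊔ OUT[B1] ⊔ OUT[B2] = {a@B0, c@B2, e@B1}
Applying B0's transfer function to that IN value gives OUT[B0] (row B0 above).

Answer: {a@B0, c@B2, e@B1}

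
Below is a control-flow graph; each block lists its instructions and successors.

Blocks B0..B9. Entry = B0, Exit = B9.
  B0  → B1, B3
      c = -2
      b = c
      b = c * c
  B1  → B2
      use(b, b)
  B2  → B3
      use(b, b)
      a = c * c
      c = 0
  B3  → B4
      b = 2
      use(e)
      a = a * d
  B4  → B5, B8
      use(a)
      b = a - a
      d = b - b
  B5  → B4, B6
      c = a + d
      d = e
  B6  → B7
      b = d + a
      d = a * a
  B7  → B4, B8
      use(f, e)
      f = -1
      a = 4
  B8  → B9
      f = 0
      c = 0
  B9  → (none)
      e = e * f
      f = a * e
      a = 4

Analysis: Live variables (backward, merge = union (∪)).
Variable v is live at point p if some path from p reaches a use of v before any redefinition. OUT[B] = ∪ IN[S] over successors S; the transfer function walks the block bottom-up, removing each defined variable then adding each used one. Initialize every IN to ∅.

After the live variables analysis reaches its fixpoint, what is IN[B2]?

Converged values:
  B0: | IN={a, d, e, f} | OUT={a, b, c, d, e, f}
  B1: | IN={b, c, d, e, f} | OUT={b, c, d, e, f}
  B2: | IN={b, c, d, e, f} | OUT={a, d, e, f}
  B3: | IN={a, d, e, f} | OUT={a, e, f}
  B4: | IN={a, e, f} | OUT={a, d, e, f}
  B5: | IN={a, d, e, f} | OUT={a, d, e, f}
  B6: | IN={a, d, e, f} | OUT={e, f}
  B7: | IN={e, f} | OUT={a, e, f}
  B8: | IN={a, e} | OUT={a, e, f}
  B9: | IN={a, e, f} | OUT={}

Merge at B2: OUT[B2] = IN[B3] = {a, d, e, f}
Applying B2's transfer function to that OUT value gives IN[B2] (row B2 above).

Answer: {b, c, d, e, f}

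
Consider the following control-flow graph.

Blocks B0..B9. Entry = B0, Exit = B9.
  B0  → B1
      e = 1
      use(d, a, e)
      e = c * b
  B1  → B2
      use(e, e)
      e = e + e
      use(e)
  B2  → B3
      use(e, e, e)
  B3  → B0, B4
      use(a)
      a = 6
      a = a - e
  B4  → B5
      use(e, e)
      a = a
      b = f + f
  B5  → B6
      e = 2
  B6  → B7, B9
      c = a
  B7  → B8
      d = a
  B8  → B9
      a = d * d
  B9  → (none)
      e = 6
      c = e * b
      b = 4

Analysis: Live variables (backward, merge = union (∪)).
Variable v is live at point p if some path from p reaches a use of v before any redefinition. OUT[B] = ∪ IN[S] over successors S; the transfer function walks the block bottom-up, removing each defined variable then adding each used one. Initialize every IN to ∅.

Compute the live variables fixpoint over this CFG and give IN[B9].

Fixpoint table:
  B0:  IN={a, b, c, d, f}  OUT={a, b, c, d, e, f}
  B1:  IN={a, b, c, d, e, f}  OUT={a, b, c, d, e, f}
  B2:  IN={a, b, c, d, e, f}  OUT={a, b, c, d, e, f}
  B3:  IN={a, b, c, d, e, f}  OUT={a, b, c, d, e, f}
  B4:  IN={a, e, f}  OUT={a, b}
  B5:  IN={a, b}  OUT={a, b}
  B6:  IN={a, b}  OUT={a, b}
  B7:  IN={a, b}  OUT={b, d}
  B8:  IN={b, d}  OUT={b}
  B9:  IN={b}  OUT={}

B9 is the boundary node: OUT[B9] = {}
Applying B9's transfer function to that OUT value gives IN[B9] (row B9 above).

Answer: {b}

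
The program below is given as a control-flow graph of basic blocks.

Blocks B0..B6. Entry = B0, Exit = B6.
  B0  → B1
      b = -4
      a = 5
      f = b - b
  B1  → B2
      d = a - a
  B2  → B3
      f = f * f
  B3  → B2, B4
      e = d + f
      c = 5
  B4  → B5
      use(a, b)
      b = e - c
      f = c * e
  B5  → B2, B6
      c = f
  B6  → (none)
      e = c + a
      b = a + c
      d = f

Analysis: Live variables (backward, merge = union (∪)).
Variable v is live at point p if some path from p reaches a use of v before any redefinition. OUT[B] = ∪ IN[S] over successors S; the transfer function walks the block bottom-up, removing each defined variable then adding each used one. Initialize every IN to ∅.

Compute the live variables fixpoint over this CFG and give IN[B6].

Converged values:
  B0: | IN={} | OUT={a, b, f}
  B1: | IN={a, b, f} | OUT={a, b, d, f}
  B2: | IN={a, b, d, f} | OUT={a, b, d, f}
  B3: | IN={a, b, d, f} | OUT={a, b, c, d, e, f}
  B4: | IN={a, b, c, d, e} | OUT={a, b, d, f}
  B5: | IN={a, b, d, f} | OUT={a, b, c, d, f}
  B6: | IN={a, c, f} | OUT={}

B6 is the boundary node: OUT[B6] = {}
Applying B6's transfer function to that OUT value gives IN[B6] (row B6 above).

Answer: {a, c, f}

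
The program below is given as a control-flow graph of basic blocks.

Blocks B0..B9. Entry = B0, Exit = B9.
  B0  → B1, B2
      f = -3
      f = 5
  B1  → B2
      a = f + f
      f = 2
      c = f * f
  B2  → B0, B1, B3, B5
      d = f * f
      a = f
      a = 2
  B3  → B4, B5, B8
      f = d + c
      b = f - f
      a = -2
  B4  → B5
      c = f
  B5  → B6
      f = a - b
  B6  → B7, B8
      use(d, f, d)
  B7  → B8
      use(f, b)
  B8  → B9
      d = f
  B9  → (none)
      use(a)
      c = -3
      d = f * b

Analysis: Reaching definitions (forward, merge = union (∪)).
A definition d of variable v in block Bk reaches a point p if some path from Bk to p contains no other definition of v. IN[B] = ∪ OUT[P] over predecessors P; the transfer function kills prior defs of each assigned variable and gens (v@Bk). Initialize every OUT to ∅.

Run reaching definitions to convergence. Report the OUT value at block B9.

Answer: {a@B2, a@B3, b@B3, c@B9, d@B9, f@B3, f@B5}

Derivation:
Fixpoint table:
  B0:  IN={a@B2, c@B1, d@B2, f@B0, f@B1}  OUT={a@B2, c@B1, d@B2, f@B0}
  B1:  IN={a@B2, c@B1, d@B2, f@B0, f@B1}  OUT={a@B1, c@B1, d@B2, f@B1}
  B2:  IN={a@B1, a@B2, c@B1, d@B2, f@B0, f@B1}  OUT={a@B2, c@B1, d@B2, f@B0, f@B1}
  B3:  IN={a@B2, c@B1, d@B2, f@B0, f@B1}  OUT={a@B3, b@B3, c@B1, d@B2, f@B3}
  B4:  IN={a@B3, b@B3, c@B1, d@B2, f@B3}  OUT={a@B3, b@B3, c@B4, d@B2, f@B3}
  B5:  IN={a@B2, a@B3, b@B3, c@B1, c@B4, d@B2, f@B0, f@B1, f@B3}  OUT={a@B2, a@B3, b@B3, c@B1, c@B4, d@B2, f@B5}
  B6:  IN={a@B2, a@B3, b@B3, c@B1, c@B4, d@B2, f@B5}  OUT={a@B2, a@B3, b@B3, c@B1, c@B4, d@B2, f@B5}
  B7:  IN={a@B2, a@B3, b@B3, c@B1, c@B4, d@B2, f@B5}  OUT={a@B2, a@B3, b@B3, c@B1, c@B4, d@B2, f@B5}
  B8:  IN={a@B2, a@B3, b@B3, c@B1, c@B4, d@B2, f@B3, f@B5}  OUT={a@B2, a@B3, b@B3, c@B1, c@B4, d@B8, f@B3, f@B5}
  B9:  IN={a@B2, a@B3, b@B3, c@B1, c@B4, d@B8, f@B3, f@B5}  OUT={a@B2, a@B3, b@B3, c@B9, d@B9, f@B3, f@B5}

Merge at B9: IN[B9] = OUT[B8] = {a@B2, a@B3, b@B3, c@B1, c@B4, d@B8, f@B3, f@B5}
Applying B9's transfer function to that IN value gives OUT[B9] (row B9 above).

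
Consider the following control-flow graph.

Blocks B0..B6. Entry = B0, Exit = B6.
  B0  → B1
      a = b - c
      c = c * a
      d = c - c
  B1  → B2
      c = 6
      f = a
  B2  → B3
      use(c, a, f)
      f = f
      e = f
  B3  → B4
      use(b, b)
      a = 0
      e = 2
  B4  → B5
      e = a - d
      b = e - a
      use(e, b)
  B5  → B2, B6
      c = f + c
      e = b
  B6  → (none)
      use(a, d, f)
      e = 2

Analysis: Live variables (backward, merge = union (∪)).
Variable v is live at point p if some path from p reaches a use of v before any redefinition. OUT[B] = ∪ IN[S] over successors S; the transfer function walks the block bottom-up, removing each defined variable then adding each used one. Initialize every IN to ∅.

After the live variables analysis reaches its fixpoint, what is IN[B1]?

Answer: {a, b, d}

Derivation:
Per-block solution:
  B0: | IN={b, c} | OUT={a, b, d}
  B1: | IN={a, b, d} | OUT={a, b, c, d, f}
  B2: | IN={a, b, c, d, f} | OUT={b, c, d, f}
  B3: | IN={b, c, d, f} | OUT={a, c, d, f}
  B4: | IN={a, c, d, f} | OUT={a, b, c, d, f}
  B5: | IN={a, b, c, d, f} | OUT={a, b, c, d, f}
  B6: | IN={a, d, f} | OUT={}

Merge at B1: OUT[B1] = IN[B2] = {a, b, c, d, f}
Applying B1's transfer function to that OUT value gives IN[B1] (row B1 above).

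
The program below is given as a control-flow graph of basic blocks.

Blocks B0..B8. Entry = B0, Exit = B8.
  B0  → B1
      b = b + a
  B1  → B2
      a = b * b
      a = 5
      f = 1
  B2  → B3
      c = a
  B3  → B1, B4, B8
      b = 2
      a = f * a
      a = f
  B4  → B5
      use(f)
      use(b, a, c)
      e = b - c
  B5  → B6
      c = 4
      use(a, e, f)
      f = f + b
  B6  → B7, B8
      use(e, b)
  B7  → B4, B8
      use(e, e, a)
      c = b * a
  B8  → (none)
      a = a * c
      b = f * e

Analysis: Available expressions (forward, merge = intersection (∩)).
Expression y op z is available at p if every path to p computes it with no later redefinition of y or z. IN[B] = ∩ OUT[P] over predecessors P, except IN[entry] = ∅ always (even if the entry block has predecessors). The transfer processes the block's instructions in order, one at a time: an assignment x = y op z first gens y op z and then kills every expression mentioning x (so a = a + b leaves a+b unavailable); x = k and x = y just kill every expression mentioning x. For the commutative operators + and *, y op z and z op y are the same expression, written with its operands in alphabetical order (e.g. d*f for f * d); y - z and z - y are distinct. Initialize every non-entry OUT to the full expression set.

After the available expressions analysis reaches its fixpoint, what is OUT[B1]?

Answer: {b*b}

Derivation:
Converged values:
  B0:   IN={}   OUT={}
  B1:   IN={}   OUT={b*b}
  B2:   IN={b*b}   OUT={b*b}
  B3:   IN={b*b}   OUT={}
  B4:   IN={}   OUT={b-c}
  B5:   IN={b-c}   OUT={}
  B6:   IN={}   OUT={}
  B7:   IN={}   OUT={a*b}
  B8:   IN={}   OUT={e*f}

Merge at B1: IN[B1] = OUT[B0] ∩ OUT[B3] = {}
Applying B1's transfer function to that IN value gives OUT[B1] (row B1 above).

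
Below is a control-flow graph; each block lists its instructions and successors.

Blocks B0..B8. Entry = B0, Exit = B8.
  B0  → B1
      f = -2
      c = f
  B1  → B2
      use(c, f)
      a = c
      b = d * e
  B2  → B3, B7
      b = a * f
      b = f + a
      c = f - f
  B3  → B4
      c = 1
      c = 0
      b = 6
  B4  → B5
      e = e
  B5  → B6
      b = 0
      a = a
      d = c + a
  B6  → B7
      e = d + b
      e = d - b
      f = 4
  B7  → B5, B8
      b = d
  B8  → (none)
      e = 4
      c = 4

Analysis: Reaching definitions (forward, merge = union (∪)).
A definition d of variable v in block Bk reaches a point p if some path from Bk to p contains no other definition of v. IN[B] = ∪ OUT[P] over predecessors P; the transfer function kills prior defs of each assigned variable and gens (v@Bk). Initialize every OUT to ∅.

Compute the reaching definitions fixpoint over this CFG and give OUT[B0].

Converged values:
  B0:  IN={}  OUT={c@B0, f@B0}
  B1:  IN={c@B0, f@B0}  OUT={a@B1, b@B1, c@B0, f@B0}
  B2:  IN={a@B1, b@B1, c@B0, f@B0}  OUT={a@B1, b@B2, c@B2, f@B0}
  B3:  IN={a@B1, b@B2, c@B2, f@B0}  OUT={a@B1, b@B3, c@B3, f@B0}
  B4:  IN={a@B1, b@B3, c@B3, f@B0}  OUT={a@B1, b@B3, c@B3, e@B4, f@B0}
  B5:  IN={a@B1, a@B5, b@B3, b@B7, c@B2, c@B3, d@B5, e@B4, e@B6, f@B0, f@B6}  OUT={a@B5, b@B5, c@B2, c@B3, d@B5, e@B4, e@B6, f@B0, f@B6}
  B6:  IN={a@B5, b@B5, c@B2, c@B3, d@B5, e@B4, e@B6, f@B0, f@B6}  OUT={a@B5, b@B5, c@B2, c@B3, d@B5, e@B6, f@B6}
  B7:  IN={a@B1, a@B5, b@B2, b@B5, c@B2, c@B3, d@B5, e@B6, f@B0, f@B6}  OUT={a@B1, a@B5, b@B7, c@B2, c@B3, d@B5, e@B6, f@B0, f@B6}
  B8:  IN={a@B1, a@B5, b@B7, c@B2, c@B3, d@B5, e@B6, f@B0, f@B6}  OUT={a@B1, a@B5, b@B7, c@B8, d@B5, e@B8, f@B0, f@B6}

B0 is the boundary node: IN[B0] = {}
Applying B0's transfer function to that IN value gives OUT[B0] (row B0 above).

Answer: {c@B0, f@B0}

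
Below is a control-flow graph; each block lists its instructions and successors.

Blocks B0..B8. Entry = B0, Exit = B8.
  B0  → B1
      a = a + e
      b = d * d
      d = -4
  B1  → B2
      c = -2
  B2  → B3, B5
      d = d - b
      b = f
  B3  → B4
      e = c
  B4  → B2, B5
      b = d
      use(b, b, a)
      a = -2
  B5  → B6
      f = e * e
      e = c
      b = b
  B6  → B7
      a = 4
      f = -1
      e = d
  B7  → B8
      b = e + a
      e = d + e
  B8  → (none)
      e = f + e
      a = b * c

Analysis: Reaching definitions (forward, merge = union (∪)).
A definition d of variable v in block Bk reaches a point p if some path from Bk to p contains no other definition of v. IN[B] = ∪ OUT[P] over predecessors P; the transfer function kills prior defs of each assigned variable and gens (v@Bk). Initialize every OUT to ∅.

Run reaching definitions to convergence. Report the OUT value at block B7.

Answer: {a@B6, b@B7, c@B1, d@B2, e@B7, f@B6}

Trace:
Per-block solution:
  B0:   IN={}   OUT={a@B0, b@B0, d@B0}
  B1:   IN={a@B0, b@B0, d@B0}   OUT={a@B0, b@B0, c@B1, d@B0}
  B2:   IN={a@B0, a@B4, b@B0, b@B4, c@B1, d@B0, d@B2, e@B3}   OUT={a@B0, a@B4, b@B2, c@B1, d@B2, e@B3}
  B3:   IN={a@B0, a@B4, b@B2, c@B1, d@B2, e@B3}   OUT={a@B0, a@B4, b@B2, c@B1, d@B2, e@B3}
  B4:   IN={a@B0, a@B4, b@B2, c@B1, d@B2, e@B3}   OUT={a@B4, b@B4, c@B1, d@B2, e@B3}
  B5:   IN={a@B0, a@B4, b@B2, b@B4, c@B1, d@B2, e@B3}   OUT={a@B0, a@B4, b@B5, c@B1, d@B2, e@B5, f@B5}
  B6:   IN={a@B0, a@B4, b@B5, c@B1, d@B2, e@B5, f@B5}   OUT={a@B6, b@B5, c@B1, d@B2, e@B6, f@B6}
  B7:   IN={a@B6, b@B5, c@B1, d@B2, e@B6, f@B6}   OUT={a@B6, b@B7, c@B1, d@B2, e@B7, f@B6}
  B8:   IN={a@B6, b@B7, c@B1, d@B2, e@B7, f@B6}   OUT={a@B8, b@B7, c@B1, d@B2, e@B8, f@B6}

Merge at B7: IN[B7] = OUT[B6] = {a@B6, b@B5, c@B1, d@B2, e@B6, f@B6}
Applying B7's transfer function to that IN value gives OUT[B7] (row B7 above).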